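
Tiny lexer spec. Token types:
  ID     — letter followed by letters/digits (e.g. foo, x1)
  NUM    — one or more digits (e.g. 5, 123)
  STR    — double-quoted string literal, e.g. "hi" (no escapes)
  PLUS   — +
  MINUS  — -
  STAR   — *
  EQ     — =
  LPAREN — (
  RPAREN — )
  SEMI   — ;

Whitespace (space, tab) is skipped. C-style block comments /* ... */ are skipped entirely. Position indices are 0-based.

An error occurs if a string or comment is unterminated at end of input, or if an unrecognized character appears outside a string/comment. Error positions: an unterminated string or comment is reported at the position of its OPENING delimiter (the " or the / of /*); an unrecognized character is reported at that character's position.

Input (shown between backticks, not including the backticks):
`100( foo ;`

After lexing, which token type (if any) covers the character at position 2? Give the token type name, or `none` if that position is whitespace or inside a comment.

Answer: NUM

Derivation:
pos=0: emit NUM '100' (now at pos=3)
pos=3: emit LPAREN '('
pos=5: emit ID 'foo' (now at pos=8)
pos=9: emit SEMI ';'
DONE. 4 tokens: [NUM, LPAREN, ID, SEMI]
Position 2: char is '0' -> NUM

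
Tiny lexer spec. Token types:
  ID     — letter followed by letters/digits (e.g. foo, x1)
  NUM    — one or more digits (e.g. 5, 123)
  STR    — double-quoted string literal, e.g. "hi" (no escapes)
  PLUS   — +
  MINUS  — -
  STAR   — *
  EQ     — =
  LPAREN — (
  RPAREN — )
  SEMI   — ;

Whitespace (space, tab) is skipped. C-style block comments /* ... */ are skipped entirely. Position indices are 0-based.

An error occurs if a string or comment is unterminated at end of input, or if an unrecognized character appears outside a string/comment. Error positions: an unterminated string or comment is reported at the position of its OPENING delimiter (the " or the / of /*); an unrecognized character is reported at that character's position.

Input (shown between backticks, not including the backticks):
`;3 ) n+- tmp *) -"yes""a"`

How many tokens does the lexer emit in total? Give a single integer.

pos=0: emit SEMI ';'
pos=1: emit NUM '3' (now at pos=2)
pos=3: emit RPAREN ')'
pos=5: emit ID 'n' (now at pos=6)
pos=6: emit PLUS '+'
pos=7: emit MINUS '-'
pos=9: emit ID 'tmp' (now at pos=12)
pos=13: emit STAR '*'
pos=14: emit RPAREN ')'
pos=16: emit MINUS '-'
pos=17: enter STRING mode
pos=17: emit STR "yes" (now at pos=22)
pos=22: enter STRING mode
pos=22: emit STR "a" (now at pos=25)
DONE. 12 tokens: [SEMI, NUM, RPAREN, ID, PLUS, MINUS, ID, STAR, RPAREN, MINUS, STR, STR]

Answer: 12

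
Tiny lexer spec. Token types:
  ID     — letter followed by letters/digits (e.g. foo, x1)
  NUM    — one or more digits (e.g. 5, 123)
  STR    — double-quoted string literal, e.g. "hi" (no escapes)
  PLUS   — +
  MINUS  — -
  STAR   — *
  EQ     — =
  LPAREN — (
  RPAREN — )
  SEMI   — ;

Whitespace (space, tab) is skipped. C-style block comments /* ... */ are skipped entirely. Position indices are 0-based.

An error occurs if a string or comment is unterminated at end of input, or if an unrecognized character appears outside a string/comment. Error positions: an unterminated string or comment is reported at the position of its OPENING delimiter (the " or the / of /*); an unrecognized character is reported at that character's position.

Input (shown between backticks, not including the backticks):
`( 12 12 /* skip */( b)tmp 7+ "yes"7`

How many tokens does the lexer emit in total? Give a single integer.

pos=0: emit LPAREN '('
pos=2: emit NUM '12' (now at pos=4)
pos=5: emit NUM '12' (now at pos=7)
pos=8: enter COMMENT mode (saw '/*')
exit COMMENT mode (now at pos=18)
pos=18: emit LPAREN '('
pos=20: emit ID 'b' (now at pos=21)
pos=21: emit RPAREN ')'
pos=22: emit ID 'tmp' (now at pos=25)
pos=26: emit NUM '7' (now at pos=27)
pos=27: emit PLUS '+'
pos=29: enter STRING mode
pos=29: emit STR "yes" (now at pos=34)
pos=34: emit NUM '7' (now at pos=35)
DONE. 11 tokens: [LPAREN, NUM, NUM, LPAREN, ID, RPAREN, ID, NUM, PLUS, STR, NUM]

Answer: 11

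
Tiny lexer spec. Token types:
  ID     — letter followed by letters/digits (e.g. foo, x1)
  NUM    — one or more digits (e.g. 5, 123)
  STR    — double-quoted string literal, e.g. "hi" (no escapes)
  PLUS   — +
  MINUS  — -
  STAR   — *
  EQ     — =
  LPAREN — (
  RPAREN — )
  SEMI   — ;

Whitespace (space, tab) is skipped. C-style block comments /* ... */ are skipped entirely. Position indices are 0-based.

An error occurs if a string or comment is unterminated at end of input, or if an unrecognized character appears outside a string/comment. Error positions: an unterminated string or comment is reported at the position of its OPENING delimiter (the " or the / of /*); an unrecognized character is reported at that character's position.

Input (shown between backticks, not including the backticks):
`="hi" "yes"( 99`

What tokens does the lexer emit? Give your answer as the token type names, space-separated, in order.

Answer: EQ STR STR LPAREN NUM

Derivation:
pos=0: emit EQ '='
pos=1: enter STRING mode
pos=1: emit STR "hi" (now at pos=5)
pos=6: enter STRING mode
pos=6: emit STR "yes" (now at pos=11)
pos=11: emit LPAREN '('
pos=13: emit NUM '99' (now at pos=15)
DONE. 5 tokens: [EQ, STR, STR, LPAREN, NUM]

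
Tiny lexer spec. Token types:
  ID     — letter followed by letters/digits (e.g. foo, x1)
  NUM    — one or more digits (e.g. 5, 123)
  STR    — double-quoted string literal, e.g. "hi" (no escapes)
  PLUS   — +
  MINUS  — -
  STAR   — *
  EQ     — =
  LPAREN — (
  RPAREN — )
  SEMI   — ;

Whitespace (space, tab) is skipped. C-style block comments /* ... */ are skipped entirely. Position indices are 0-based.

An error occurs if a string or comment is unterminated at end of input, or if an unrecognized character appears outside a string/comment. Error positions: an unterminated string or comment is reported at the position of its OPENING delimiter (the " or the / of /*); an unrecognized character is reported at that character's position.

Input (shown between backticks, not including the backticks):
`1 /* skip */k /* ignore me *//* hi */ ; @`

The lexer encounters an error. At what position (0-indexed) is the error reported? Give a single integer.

pos=0: emit NUM '1' (now at pos=1)
pos=2: enter COMMENT mode (saw '/*')
exit COMMENT mode (now at pos=12)
pos=12: emit ID 'k' (now at pos=13)
pos=14: enter COMMENT mode (saw '/*')
exit COMMENT mode (now at pos=29)
pos=29: enter COMMENT mode (saw '/*')
exit COMMENT mode (now at pos=37)
pos=38: emit SEMI ';'
pos=40: ERROR — unrecognized char '@'

Answer: 40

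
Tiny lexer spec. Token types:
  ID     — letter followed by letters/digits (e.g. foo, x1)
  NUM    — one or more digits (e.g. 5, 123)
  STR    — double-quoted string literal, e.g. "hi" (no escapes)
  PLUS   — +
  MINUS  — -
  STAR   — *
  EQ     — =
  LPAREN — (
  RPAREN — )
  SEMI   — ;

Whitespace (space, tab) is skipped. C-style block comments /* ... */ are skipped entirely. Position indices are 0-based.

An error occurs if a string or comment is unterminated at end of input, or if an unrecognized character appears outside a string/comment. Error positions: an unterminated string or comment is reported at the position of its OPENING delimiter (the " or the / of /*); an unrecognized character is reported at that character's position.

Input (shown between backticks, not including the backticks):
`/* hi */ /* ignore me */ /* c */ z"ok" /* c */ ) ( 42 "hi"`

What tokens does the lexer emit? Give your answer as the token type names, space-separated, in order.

pos=0: enter COMMENT mode (saw '/*')
exit COMMENT mode (now at pos=8)
pos=9: enter COMMENT mode (saw '/*')
exit COMMENT mode (now at pos=24)
pos=25: enter COMMENT mode (saw '/*')
exit COMMENT mode (now at pos=32)
pos=33: emit ID 'z' (now at pos=34)
pos=34: enter STRING mode
pos=34: emit STR "ok" (now at pos=38)
pos=39: enter COMMENT mode (saw '/*')
exit COMMENT mode (now at pos=46)
pos=47: emit RPAREN ')'
pos=49: emit LPAREN '('
pos=51: emit NUM '42' (now at pos=53)
pos=54: enter STRING mode
pos=54: emit STR "hi" (now at pos=58)
DONE. 6 tokens: [ID, STR, RPAREN, LPAREN, NUM, STR]

Answer: ID STR RPAREN LPAREN NUM STR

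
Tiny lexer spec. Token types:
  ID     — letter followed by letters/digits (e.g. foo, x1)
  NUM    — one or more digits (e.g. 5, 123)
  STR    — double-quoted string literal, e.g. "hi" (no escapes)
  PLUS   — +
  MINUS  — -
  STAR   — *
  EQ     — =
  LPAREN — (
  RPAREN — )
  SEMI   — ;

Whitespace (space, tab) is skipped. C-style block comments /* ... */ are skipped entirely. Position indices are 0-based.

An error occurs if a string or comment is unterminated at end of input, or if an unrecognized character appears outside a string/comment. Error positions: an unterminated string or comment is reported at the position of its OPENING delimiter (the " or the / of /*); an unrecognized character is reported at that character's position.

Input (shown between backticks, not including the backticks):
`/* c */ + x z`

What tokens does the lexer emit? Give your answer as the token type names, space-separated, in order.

Answer: PLUS ID ID

Derivation:
pos=0: enter COMMENT mode (saw '/*')
exit COMMENT mode (now at pos=7)
pos=8: emit PLUS '+'
pos=10: emit ID 'x' (now at pos=11)
pos=12: emit ID 'z' (now at pos=13)
DONE. 3 tokens: [PLUS, ID, ID]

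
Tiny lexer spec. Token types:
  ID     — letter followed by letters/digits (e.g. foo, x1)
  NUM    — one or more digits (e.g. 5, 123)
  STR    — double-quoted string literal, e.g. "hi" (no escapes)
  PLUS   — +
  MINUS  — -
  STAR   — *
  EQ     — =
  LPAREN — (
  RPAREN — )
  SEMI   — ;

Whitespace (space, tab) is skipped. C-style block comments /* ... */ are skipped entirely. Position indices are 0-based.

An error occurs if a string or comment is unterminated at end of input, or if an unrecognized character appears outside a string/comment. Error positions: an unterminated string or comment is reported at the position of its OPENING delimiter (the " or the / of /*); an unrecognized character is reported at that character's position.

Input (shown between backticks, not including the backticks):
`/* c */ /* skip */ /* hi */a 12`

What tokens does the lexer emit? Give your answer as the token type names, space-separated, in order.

Answer: ID NUM

Derivation:
pos=0: enter COMMENT mode (saw '/*')
exit COMMENT mode (now at pos=7)
pos=8: enter COMMENT mode (saw '/*')
exit COMMENT mode (now at pos=18)
pos=19: enter COMMENT mode (saw '/*')
exit COMMENT mode (now at pos=27)
pos=27: emit ID 'a' (now at pos=28)
pos=29: emit NUM '12' (now at pos=31)
DONE. 2 tokens: [ID, NUM]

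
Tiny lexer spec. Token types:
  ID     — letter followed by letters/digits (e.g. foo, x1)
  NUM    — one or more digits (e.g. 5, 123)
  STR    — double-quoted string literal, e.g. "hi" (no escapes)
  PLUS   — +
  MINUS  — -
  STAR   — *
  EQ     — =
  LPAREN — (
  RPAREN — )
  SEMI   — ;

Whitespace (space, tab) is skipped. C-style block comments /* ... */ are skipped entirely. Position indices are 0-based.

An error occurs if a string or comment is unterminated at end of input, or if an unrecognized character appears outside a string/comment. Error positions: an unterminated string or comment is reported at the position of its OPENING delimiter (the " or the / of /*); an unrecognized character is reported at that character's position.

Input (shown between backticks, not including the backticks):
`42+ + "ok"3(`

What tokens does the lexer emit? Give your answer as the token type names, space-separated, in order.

Answer: NUM PLUS PLUS STR NUM LPAREN

Derivation:
pos=0: emit NUM '42' (now at pos=2)
pos=2: emit PLUS '+'
pos=4: emit PLUS '+'
pos=6: enter STRING mode
pos=6: emit STR "ok" (now at pos=10)
pos=10: emit NUM '3' (now at pos=11)
pos=11: emit LPAREN '('
DONE. 6 tokens: [NUM, PLUS, PLUS, STR, NUM, LPAREN]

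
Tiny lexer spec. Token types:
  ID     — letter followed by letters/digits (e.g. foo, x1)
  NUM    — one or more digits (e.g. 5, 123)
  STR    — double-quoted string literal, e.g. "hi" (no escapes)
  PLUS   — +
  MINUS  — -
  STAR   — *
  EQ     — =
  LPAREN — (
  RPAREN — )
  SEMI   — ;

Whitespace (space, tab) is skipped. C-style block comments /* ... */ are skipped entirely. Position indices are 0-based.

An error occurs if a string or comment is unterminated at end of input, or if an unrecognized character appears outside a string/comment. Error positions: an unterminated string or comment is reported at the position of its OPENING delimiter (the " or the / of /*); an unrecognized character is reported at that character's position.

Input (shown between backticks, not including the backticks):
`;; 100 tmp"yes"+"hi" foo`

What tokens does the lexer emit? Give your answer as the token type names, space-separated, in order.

pos=0: emit SEMI ';'
pos=1: emit SEMI ';'
pos=3: emit NUM '100' (now at pos=6)
pos=7: emit ID 'tmp' (now at pos=10)
pos=10: enter STRING mode
pos=10: emit STR "yes" (now at pos=15)
pos=15: emit PLUS '+'
pos=16: enter STRING mode
pos=16: emit STR "hi" (now at pos=20)
pos=21: emit ID 'foo' (now at pos=24)
DONE. 8 tokens: [SEMI, SEMI, NUM, ID, STR, PLUS, STR, ID]

Answer: SEMI SEMI NUM ID STR PLUS STR ID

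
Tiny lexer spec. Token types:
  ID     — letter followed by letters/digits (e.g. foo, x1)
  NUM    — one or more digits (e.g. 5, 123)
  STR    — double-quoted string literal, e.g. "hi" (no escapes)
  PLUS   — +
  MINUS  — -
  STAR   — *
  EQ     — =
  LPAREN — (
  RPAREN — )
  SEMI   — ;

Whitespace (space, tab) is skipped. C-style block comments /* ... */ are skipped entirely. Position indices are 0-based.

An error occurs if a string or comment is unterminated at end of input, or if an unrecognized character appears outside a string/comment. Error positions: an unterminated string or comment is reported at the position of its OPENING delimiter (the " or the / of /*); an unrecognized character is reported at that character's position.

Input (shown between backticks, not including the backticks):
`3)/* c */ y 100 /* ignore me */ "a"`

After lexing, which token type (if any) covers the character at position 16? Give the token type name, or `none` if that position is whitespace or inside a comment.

pos=0: emit NUM '3' (now at pos=1)
pos=1: emit RPAREN ')'
pos=2: enter COMMENT mode (saw '/*')
exit COMMENT mode (now at pos=9)
pos=10: emit ID 'y' (now at pos=11)
pos=12: emit NUM '100' (now at pos=15)
pos=16: enter COMMENT mode (saw '/*')
exit COMMENT mode (now at pos=31)
pos=32: enter STRING mode
pos=32: emit STR "a" (now at pos=35)
DONE. 5 tokens: [NUM, RPAREN, ID, NUM, STR]
Position 16: char is '/' -> none

Answer: none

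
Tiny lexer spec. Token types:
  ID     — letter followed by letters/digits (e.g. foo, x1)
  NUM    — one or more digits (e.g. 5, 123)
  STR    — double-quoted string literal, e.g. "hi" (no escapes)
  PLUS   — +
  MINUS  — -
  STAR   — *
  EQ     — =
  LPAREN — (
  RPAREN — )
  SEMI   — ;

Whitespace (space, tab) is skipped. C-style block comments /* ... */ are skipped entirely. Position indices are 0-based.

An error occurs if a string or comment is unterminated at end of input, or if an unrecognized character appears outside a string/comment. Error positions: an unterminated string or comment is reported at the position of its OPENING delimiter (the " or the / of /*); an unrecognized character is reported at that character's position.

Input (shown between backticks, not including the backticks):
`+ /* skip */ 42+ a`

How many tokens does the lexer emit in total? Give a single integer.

pos=0: emit PLUS '+'
pos=2: enter COMMENT mode (saw '/*')
exit COMMENT mode (now at pos=12)
pos=13: emit NUM '42' (now at pos=15)
pos=15: emit PLUS '+'
pos=17: emit ID 'a' (now at pos=18)
DONE. 4 tokens: [PLUS, NUM, PLUS, ID]

Answer: 4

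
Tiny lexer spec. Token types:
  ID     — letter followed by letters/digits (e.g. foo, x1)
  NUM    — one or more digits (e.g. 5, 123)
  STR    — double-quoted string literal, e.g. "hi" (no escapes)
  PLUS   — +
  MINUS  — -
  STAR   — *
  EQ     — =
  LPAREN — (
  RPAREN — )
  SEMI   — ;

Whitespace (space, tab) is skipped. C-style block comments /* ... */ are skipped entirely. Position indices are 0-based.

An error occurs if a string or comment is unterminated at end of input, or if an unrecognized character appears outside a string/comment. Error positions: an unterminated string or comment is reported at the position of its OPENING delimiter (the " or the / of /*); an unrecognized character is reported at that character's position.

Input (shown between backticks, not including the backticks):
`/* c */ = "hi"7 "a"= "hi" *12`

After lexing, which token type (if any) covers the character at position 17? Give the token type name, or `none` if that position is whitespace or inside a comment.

pos=0: enter COMMENT mode (saw '/*')
exit COMMENT mode (now at pos=7)
pos=8: emit EQ '='
pos=10: enter STRING mode
pos=10: emit STR "hi" (now at pos=14)
pos=14: emit NUM '7' (now at pos=15)
pos=16: enter STRING mode
pos=16: emit STR "a" (now at pos=19)
pos=19: emit EQ '='
pos=21: enter STRING mode
pos=21: emit STR "hi" (now at pos=25)
pos=26: emit STAR '*'
pos=27: emit NUM '12' (now at pos=29)
DONE. 8 tokens: [EQ, STR, NUM, STR, EQ, STR, STAR, NUM]
Position 17: char is 'a' -> STR

Answer: STR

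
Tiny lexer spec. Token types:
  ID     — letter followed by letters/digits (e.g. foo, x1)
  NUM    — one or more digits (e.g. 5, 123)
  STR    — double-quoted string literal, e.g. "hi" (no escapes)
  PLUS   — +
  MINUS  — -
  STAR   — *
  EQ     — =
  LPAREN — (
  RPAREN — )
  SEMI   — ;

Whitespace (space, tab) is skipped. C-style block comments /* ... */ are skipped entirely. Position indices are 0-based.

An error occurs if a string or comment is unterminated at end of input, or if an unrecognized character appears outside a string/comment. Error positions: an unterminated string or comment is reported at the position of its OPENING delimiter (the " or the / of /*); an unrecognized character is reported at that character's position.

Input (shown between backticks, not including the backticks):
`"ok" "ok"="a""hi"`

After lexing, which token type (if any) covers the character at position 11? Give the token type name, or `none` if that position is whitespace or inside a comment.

Answer: STR

Derivation:
pos=0: enter STRING mode
pos=0: emit STR "ok" (now at pos=4)
pos=5: enter STRING mode
pos=5: emit STR "ok" (now at pos=9)
pos=9: emit EQ '='
pos=10: enter STRING mode
pos=10: emit STR "a" (now at pos=13)
pos=13: enter STRING mode
pos=13: emit STR "hi" (now at pos=17)
DONE. 5 tokens: [STR, STR, EQ, STR, STR]
Position 11: char is 'a' -> STR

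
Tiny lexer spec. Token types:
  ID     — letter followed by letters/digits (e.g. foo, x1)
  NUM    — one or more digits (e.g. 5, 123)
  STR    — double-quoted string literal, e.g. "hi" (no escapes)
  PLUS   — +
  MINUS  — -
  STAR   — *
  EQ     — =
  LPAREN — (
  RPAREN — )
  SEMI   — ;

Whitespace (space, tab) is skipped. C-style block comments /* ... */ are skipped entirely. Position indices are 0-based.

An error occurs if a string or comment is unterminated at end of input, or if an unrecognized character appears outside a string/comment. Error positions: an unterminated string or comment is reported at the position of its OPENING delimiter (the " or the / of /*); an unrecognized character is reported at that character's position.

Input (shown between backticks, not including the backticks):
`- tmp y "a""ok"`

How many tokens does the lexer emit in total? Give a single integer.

Answer: 5

Derivation:
pos=0: emit MINUS '-'
pos=2: emit ID 'tmp' (now at pos=5)
pos=6: emit ID 'y' (now at pos=7)
pos=8: enter STRING mode
pos=8: emit STR "a" (now at pos=11)
pos=11: enter STRING mode
pos=11: emit STR "ok" (now at pos=15)
DONE. 5 tokens: [MINUS, ID, ID, STR, STR]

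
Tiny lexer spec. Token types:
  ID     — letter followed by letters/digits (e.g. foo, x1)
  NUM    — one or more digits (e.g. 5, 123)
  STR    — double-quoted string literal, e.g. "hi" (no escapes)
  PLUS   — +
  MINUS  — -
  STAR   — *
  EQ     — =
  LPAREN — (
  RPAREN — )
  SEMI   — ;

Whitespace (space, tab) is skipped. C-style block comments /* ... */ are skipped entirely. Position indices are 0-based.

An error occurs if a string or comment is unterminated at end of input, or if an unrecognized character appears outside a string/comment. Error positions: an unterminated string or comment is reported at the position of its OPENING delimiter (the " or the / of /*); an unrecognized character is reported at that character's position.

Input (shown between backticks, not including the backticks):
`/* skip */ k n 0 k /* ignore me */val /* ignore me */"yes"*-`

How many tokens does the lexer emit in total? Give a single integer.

pos=0: enter COMMENT mode (saw '/*')
exit COMMENT mode (now at pos=10)
pos=11: emit ID 'k' (now at pos=12)
pos=13: emit ID 'n' (now at pos=14)
pos=15: emit NUM '0' (now at pos=16)
pos=17: emit ID 'k' (now at pos=18)
pos=19: enter COMMENT mode (saw '/*')
exit COMMENT mode (now at pos=34)
pos=34: emit ID 'val' (now at pos=37)
pos=38: enter COMMENT mode (saw '/*')
exit COMMENT mode (now at pos=53)
pos=53: enter STRING mode
pos=53: emit STR "yes" (now at pos=58)
pos=58: emit STAR '*'
pos=59: emit MINUS '-'
DONE. 8 tokens: [ID, ID, NUM, ID, ID, STR, STAR, MINUS]

Answer: 8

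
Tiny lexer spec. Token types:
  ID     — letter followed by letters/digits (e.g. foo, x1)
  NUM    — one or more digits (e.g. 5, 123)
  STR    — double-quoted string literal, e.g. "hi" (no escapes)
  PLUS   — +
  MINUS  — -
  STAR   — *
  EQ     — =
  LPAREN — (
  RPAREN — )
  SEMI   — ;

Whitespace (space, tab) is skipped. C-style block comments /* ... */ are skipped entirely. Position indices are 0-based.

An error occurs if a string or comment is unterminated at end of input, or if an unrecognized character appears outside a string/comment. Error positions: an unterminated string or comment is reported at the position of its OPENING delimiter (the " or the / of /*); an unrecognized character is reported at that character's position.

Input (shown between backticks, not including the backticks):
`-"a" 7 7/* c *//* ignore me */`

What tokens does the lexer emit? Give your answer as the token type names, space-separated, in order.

Answer: MINUS STR NUM NUM

Derivation:
pos=0: emit MINUS '-'
pos=1: enter STRING mode
pos=1: emit STR "a" (now at pos=4)
pos=5: emit NUM '7' (now at pos=6)
pos=7: emit NUM '7' (now at pos=8)
pos=8: enter COMMENT mode (saw '/*')
exit COMMENT mode (now at pos=15)
pos=15: enter COMMENT mode (saw '/*')
exit COMMENT mode (now at pos=30)
DONE. 4 tokens: [MINUS, STR, NUM, NUM]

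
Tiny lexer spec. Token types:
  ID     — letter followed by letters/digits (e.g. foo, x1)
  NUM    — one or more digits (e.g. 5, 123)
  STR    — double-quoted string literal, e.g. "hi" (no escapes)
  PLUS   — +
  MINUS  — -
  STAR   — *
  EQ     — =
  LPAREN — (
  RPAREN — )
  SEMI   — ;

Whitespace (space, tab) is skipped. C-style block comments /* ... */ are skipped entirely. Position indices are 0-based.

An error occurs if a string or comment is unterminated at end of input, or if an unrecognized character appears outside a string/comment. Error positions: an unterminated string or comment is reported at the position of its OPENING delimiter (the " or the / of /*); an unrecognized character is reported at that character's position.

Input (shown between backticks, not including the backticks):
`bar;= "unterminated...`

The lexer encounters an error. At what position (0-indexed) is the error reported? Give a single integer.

pos=0: emit ID 'bar' (now at pos=3)
pos=3: emit SEMI ';'
pos=4: emit EQ '='
pos=6: enter STRING mode
pos=6: ERROR — unterminated string

Answer: 6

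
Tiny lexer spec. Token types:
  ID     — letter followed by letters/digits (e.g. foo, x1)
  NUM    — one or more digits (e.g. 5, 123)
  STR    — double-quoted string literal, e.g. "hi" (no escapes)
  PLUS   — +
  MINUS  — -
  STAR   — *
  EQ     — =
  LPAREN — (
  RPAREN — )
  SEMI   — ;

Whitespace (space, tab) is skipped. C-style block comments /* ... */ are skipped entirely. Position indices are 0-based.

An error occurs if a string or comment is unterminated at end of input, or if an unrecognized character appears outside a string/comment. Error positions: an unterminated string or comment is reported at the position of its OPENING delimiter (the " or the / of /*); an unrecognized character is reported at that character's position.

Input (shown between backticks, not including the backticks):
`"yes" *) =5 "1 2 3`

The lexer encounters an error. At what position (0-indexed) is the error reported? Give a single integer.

Answer: 12

Derivation:
pos=0: enter STRING mode
pos=0: emit STR "yes" (now at pos=5)
pos=6: emit STAR '*'
pos=7: emit RPAREN ')'
pos=9: emit EQ '='
pos=10: emit NUM '5' (now at pos=11)
pos=12: enter STRING mode
pos=12: ERROR — unterminated string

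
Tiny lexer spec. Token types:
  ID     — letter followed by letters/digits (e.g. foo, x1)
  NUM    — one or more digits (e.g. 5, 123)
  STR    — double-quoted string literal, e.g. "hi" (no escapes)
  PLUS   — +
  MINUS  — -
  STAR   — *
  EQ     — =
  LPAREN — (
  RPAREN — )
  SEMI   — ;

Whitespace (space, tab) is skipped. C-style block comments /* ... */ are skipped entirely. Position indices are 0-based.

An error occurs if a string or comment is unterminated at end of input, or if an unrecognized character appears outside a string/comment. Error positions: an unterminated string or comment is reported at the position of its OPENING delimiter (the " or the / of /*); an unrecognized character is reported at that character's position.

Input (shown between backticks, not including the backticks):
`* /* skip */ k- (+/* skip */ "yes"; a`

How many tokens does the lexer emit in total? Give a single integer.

Answer: 8

Derivation:
pos=0: emit STAR '*'
pos=2: enter COMMENT mode (saw '/*')
exit COMMENT mode (now at pos=12)
pos=13: emit ID 'k' (now at pos=14)
pos=14: emit MINUS '-'
pos=16: emit LPAREN '('
pos=17: emit PLUS '+'
pos=18: enter COMMENT mode (saw '/*')
exit COMMENT mode (now at pos=28)
pos=29: enter STRING mode
pos=29: emit STR "yes" (now at pos=34)
pos=34: emit SEMI ';'
pos=36: emit ID 'a' (now at pos=37)
DONE. 8 tokens: [STAR, ID, MINUS, LPAREN, PLUS, STR, SEMI, ID]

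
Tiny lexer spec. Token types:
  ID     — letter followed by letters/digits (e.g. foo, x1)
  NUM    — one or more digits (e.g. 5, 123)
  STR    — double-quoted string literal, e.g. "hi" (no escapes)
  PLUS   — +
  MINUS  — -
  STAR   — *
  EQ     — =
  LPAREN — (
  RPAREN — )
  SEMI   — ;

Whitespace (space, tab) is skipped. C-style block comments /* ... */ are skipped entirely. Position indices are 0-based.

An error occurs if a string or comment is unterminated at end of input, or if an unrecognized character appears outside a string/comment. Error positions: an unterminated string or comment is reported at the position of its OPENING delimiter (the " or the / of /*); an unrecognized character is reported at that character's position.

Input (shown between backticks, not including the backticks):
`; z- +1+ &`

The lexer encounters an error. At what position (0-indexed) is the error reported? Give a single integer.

Answer: 9

Derivation:
pos=0: emit SEMI ';'
pos=2: emit ID 'z' (now at pos=3)
pos=3: emit MINUS '-'
pos=5: emit PLUS '+'
pos=6: emit NUM '1' (now at pos=7)
pos=7: emit PLUS '+'
pos=9: ERROR — unrecognized char '&'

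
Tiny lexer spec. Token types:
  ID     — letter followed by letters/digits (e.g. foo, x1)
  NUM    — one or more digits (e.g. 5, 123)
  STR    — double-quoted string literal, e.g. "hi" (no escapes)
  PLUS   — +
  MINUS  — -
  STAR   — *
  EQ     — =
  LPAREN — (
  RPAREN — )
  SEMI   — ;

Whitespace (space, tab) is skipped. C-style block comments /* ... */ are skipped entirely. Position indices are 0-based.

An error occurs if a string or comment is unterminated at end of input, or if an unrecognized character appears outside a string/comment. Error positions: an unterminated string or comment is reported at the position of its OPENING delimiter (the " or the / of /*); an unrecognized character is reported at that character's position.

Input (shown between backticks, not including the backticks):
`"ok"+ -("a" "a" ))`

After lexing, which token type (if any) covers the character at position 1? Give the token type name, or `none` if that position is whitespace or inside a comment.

Answer: STR

Derivation:
pos=0: enter STRING mode
pos=0: emit STR "ok" (now at pos=4)
pos=4: emit PLUS '+'
pos=6: emit MINUS '-'
pos=7: emit LPAREN '('
pos=8: enter STRING mode
pos=8: emit STR "a" (now at pos=11)
pos=12: enter STRING mode
pos=12: emit STR "a" (now at pos=15)
pos=16: emit RPAREN ')'
pos=17: emit RPAREN ')'
DONE. 8 tokens: [STR, PLUS, MINUS, LPAREN, STR, STR, RPAREN, RPAREN]
Position 1: char is 'o' -> STR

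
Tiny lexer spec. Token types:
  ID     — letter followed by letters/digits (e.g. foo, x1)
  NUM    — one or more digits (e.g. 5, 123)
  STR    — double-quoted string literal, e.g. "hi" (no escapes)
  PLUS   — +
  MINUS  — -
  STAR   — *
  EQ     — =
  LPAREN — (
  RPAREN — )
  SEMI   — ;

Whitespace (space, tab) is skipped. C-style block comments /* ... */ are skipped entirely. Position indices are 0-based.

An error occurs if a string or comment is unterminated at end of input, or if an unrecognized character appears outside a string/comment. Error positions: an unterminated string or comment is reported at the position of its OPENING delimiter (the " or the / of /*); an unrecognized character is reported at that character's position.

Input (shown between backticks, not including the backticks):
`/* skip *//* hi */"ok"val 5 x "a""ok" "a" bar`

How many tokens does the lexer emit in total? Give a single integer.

Answer: 8

Derivation:
pos=0: enter COMMENT mode (saw '/*')
exit COMMENT mode (now at pos=10)
pos=10: enter COMMENT mode (saw '/*')
exit COMMENT mode (now at pos=18)
pos=18: enter STRING mode
pos=18: emit STR "ok" (now at pos=22)
pos=22: emit ID 'val' (now at pos=25)
pos=26: emit NUM '5' (now at pos=27)
pos=28: emit ID 'x' (now at pos=29)
pos=30: enter STRING mode
pos=30: emit STR "a" (now at pos=33)
pos=33: enter STRING mode
pos=33: emit STR "ok" (now at pos=37)
pos=38: enter STRING mode
pos=38: emit STR "a" (now at pos=41)
pos=42: emit ID 'bar' (now at pos=45)
DONE. 8 tokens: [STR, ID, NUM, ID, STR, STR, STR, ID]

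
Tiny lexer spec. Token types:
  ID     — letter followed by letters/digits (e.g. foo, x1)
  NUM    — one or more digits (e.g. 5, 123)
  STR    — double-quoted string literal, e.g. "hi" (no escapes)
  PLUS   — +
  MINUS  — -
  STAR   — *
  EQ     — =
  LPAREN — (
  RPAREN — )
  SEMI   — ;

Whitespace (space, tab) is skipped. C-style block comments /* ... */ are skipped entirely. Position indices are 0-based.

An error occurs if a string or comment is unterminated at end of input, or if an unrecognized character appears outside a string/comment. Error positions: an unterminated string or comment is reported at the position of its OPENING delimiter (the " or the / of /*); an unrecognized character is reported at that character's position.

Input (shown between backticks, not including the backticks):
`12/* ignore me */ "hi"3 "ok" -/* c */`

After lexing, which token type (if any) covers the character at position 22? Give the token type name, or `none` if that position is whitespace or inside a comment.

Answer: NUM

Derivation:
pos=0: emit NUM '12' (now at pos=2)
pos=2: enter COMMENT mode (saw '/*')
exit COMMENT mode (now at pos=17)
pos=18: enter STRING mode
pos=18: emit STR "hi" (now at pos=22)
pos=22: emit NUM '3' (now at pos=23)
pos=24: enter STRING mode
pos=24: emit STR "ok" (now at pos=28)
pos=29: emit MINUS '-'
pos=30: enter COMMENT mode (saw '/*')
exit COMMENT mode (now at pos=37)
DONE. 5 tokens: [NUM, STR, NUM, STR, MINUS]
Position 22: char is '3' -> NUM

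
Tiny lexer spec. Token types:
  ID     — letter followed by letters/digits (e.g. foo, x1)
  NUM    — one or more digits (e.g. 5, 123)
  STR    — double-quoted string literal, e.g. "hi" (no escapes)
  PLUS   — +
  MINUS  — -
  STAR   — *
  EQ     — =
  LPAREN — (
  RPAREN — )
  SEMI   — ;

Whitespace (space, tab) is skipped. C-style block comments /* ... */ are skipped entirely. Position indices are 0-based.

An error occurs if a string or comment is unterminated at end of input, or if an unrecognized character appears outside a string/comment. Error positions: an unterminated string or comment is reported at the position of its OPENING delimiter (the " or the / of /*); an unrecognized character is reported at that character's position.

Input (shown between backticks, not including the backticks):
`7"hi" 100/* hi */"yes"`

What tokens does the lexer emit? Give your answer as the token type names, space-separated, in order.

pos=0: emit NUM '7' (now at pos=1)
pos=1: enter STRING mode
pos=1: emit STR "hi" (now at pos=5)
pos=6: emit NUM '100' (now at pos=9)
pos=9: enter COMMENT mode (saw '/*')
exit COMMENT mode (now at pos=17)
pos=17: enter STRING mode
pos=17: emit STR "yes" (now at pos=22)
DONE. 4 tokens: [NUM, STR, NUM, STR]

Answer: NUM STR NUM STR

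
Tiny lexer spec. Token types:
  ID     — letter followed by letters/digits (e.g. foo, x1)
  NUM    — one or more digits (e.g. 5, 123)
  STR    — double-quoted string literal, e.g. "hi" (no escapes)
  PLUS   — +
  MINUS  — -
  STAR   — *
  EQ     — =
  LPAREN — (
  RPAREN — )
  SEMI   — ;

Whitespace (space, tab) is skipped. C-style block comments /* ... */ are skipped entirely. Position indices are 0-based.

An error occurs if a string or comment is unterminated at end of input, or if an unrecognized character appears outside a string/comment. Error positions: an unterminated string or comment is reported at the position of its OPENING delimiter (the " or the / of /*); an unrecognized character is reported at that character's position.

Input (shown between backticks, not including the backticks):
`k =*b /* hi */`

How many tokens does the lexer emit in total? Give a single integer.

pos=0: emit ID 'k' (now at pos=1)
pos=2: emit EQ '='
pos=3: emit STAR '*'
pos=4: emit ID 'b' (now at pos=5)
pos=6: enter COMMENT mode (saw '/*')
exit COMMENT mode (now at pos=14)
DONE. 4 tokens: [ID, EQ, STAR, ID]

Answer: 4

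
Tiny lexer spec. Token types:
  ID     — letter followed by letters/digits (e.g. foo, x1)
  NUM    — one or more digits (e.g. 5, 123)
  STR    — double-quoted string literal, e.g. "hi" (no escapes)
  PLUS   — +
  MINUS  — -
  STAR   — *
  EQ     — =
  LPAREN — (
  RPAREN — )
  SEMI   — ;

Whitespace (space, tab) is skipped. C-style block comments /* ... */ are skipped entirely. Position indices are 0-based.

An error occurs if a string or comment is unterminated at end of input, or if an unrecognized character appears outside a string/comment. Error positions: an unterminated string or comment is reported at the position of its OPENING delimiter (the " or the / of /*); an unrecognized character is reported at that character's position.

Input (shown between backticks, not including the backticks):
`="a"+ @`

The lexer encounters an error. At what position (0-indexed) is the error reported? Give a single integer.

Answer: 6

Derivation:
pos=0: emit EQ '='
pos=1: enter STRING mode
pos=1: emit STR "a" (now at pos=4)
pos=4: emit PLUS '+'
pos=6: ERROR — unrecognized char '@'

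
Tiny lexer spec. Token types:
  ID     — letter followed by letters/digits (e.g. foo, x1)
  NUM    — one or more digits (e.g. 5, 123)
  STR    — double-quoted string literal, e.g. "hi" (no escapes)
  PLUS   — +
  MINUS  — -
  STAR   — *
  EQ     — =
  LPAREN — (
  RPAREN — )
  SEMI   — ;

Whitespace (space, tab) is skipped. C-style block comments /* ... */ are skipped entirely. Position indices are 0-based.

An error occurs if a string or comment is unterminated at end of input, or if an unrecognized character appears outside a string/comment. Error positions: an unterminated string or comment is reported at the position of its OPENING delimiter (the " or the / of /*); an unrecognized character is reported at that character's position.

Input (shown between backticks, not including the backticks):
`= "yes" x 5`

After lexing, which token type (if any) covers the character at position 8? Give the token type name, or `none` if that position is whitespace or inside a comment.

pos=0: emit EQ '='
pos=2: enter STRING mode
pos=2: emit STR "yes" (now at pos=7)
pos=8: emit ID 'x' (now at pos=9)
pos=10: emit NUM '5' (now at pos=11)
DONE. 4 tokens: [EQ, STR, ID, NUM]
Position 8: char is 'x' -> ID

Answer: ID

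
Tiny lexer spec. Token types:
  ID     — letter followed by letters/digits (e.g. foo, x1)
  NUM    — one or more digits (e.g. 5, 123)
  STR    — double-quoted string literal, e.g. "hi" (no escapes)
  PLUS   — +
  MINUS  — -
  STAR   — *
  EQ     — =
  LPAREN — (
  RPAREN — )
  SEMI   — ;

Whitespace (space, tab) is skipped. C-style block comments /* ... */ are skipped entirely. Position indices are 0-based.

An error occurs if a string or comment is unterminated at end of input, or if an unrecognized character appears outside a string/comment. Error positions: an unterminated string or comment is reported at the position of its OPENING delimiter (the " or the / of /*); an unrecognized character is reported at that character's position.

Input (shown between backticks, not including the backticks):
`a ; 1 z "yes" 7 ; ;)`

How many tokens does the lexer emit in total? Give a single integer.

Answer: 9

Derivation:
pos=0: emit ID 'a' (now at pos=1)
pos=2: emit SEMI ';'
pos=4: emit NUM '1' (now at pos=5)
pos=6: emit ID 'z' (now at pos=7)
pos=8: enter STRING mode
pos=8: emit STR "yes" (now at pos=13)
pos=14: emit NUM '7' (now at pos=15)
pos=16: emit SEMI ';'
pos=18: emit SEMI ';'
pos=19: emit RPAREN ')'
DONE. 9 tokens: [ID, SEMI, NUM, ID, STR, NUM, SEMI, SEMI, RPAREN]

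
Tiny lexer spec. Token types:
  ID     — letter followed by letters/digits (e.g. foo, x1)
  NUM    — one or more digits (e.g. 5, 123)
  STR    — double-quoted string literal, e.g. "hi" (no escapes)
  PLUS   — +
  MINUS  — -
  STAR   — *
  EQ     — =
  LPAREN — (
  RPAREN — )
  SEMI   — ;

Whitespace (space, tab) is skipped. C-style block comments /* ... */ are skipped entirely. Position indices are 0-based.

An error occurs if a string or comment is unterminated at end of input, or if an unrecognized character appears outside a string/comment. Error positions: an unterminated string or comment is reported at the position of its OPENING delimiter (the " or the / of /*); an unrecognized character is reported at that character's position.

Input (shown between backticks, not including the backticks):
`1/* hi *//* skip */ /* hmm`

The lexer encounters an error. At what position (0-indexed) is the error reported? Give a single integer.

pos=0: emit NUM '1' (now at pos=1)
pos=1: enter COMMENT mode (saw '/*')
exit COMMENT mode (now at pos=9)
pos=9: enter COMMENT mode (saw '/*')
exit COMMENT mode (now at pos=19)
pos=20: enter COMMENT mode (saw '/*')
pos=20: ERROR — unterminated comment (reached EOF)

Answer: 20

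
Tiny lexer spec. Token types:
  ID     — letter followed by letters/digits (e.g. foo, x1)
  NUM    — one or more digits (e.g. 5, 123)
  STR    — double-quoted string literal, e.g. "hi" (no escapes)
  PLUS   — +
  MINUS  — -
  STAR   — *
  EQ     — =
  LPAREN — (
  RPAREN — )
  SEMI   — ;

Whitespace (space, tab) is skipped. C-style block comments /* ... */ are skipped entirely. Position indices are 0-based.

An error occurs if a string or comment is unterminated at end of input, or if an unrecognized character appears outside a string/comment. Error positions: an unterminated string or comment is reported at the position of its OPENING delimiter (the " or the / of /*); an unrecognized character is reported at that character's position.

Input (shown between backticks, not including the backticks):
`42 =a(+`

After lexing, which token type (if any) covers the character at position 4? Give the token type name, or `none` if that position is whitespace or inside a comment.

Answer: ID

Derivation:
pos=0: emit NUM '42' (now at pos=2)
pos=3: emit EQ '='
pos=4: emit ID 'a' (now at pos=5)
pos=5: emit LPAREN '('
pos=6: emit PLUS '+'
DONE. 5 tokens: [NUM, EQ, ID, LPAREN, PLUS]
Position 4: char is 'a' -> ID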